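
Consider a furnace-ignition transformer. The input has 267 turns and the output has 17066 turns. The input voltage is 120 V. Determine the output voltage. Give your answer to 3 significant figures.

V_out ≈ 7670 V

V_out/V_in = N_out/N_in, so V_out = 120 × 17066/267 = 7670 V.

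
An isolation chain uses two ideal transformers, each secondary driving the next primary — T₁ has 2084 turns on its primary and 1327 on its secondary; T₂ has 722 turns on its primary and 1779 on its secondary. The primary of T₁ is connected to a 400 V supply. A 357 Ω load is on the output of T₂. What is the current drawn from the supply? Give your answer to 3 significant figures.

I_supply ≈ 2.76 A

Secondary of T₁: V = 400.00 × 1327/2084 = 254.70 V.
Secondary of T₂: V = 254.70 × 1779/722 = 627.58 V.
I_load = 627.58/357 = 1.7579 A, so P_out = 627.58 × 1.7579 = 1103.3 W.
All ideal ⇒ P_in = P_out, so I_supply = 1103.3/400 = 2.76 A.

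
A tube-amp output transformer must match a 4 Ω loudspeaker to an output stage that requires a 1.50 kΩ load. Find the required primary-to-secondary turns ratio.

Z_p/Z_s = (N_p/N_s)², so N_p/N_s = √(1500/4) = √375 = 19.4.

N_p/N_s ≈ 19.4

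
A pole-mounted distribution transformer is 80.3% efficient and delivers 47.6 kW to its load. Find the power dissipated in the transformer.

P_in = P_out/η = 47600/0.803 = 59277.7 W.
P_loss = P_in − P_out = 59277.7 − 47600 = 11700 W.

P_loss ≈ 11700 W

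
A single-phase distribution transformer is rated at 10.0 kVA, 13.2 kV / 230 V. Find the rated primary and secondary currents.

I_p ≈ 0.758 A, I_s ≈ 43.5 A

I_p = S/V_p = 10000/13200 = 0.758 A.
I_s = S/V_s = 10000/230 = 43.5 A.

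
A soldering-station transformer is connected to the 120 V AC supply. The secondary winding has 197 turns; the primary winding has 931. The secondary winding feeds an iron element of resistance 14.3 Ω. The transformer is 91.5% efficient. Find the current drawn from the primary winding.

I_p ≈ 0.411 A

V_s = 120 × 197/931 = 25.392 V.
I_s = V_s/R = 25.392/14.3 = 1.7757 A.
P_out = V_s I_s = 25.392 × 1.7757 = 45.088 W.
P_in = P_out/η = 45.088/0.915 = 49.276 W.
I_p = P_in/V_p = 49.276/120 = 0.411 A.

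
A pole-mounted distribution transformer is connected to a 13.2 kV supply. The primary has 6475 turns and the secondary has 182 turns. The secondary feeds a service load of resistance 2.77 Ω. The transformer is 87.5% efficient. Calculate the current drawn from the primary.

I_p ≈ 4.30 A

V_s = 13200 × 182/6475 = 371.03 V.
I_s = V_s/R = 371.03/2.77 = 133.94 A.
P_out = V_s I_s = 371.03 × 133.94 = 49697 W.
P_in = P_out/η = 49697/0.875 = 56797 W.
I_p = P_in/V_p = 56797/13200 = 4.30 A.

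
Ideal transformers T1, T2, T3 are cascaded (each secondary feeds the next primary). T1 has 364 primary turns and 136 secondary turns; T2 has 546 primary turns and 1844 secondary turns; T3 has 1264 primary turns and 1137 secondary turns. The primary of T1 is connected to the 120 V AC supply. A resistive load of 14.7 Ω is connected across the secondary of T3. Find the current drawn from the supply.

I_supply ≈ 10.5 A

After T1: V = 120.00 × 136/364 = 44.835 V.
After T2: V = 44.835 × 1844/546 = 151.42 V.
After T3: V = 151.42 × 1137/1264 = 136.21 V.
I_load = 136.21/14.7 = 9.2658 A, so P_out = 136.21 × 9.2658 = 1262.1 W.
All ideal ⇒ P_in = P_out, so I_supply = 1262.1/120 = 10.5 A.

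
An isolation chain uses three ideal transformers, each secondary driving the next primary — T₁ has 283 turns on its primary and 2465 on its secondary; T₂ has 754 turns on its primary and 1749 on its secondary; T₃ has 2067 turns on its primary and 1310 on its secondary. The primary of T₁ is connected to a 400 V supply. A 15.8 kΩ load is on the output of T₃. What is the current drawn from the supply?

I_supply ≈ 4.15 A

After T₁: V = 400.00 × 2465/283 = 3484.1 V.
After T₂: V = 3484.1 × 1749/754 = 8081.8 V.
After T₃: V = 8081.8 × 1310/2067 = 5122.0 V.
I_load = 5122.0/15800 = 0.32418 A, so P_out = 5122.0 × 0.32418 = 1660.4 W.
All ideal ⇒ P_in = P_out, so I_supply = 1660.4/400 = 4.15 A.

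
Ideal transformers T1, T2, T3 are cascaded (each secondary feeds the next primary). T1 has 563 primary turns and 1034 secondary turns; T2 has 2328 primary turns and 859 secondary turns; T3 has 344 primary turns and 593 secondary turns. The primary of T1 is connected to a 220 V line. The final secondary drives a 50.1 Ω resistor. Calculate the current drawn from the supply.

I_supply ≈ 5.99 A

After T1: V = 220.00 × 1034/563 = 404.05 V.
After T2: V = 404.05 × 859/2328 = 149.09 V.
After T3: V = 149.09 × 593/344 = 257.00 V.
I_load = 257.00/50.1 = 5.1298 A, so P_out = 257.00 × 5.1298 = 1318.4 W.
All ideal ⇒ P_in = P_out, so I_supply = 1318.4/220 = 5.99 A.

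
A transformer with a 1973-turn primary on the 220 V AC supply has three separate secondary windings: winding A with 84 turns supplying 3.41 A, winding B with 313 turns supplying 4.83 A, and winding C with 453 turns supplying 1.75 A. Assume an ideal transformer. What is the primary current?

I_p ≈ 1.31 A

V_A = 220 × 84/1973 = 9.3664 V; V_B = 220 × 313/1973 = 34.901 V; V_C = 220 × 453/1973 = 50.512 V.
P_out = V_A I_A + V_B I_B + V_C I_C = 9.3664×3.41 + 34.901×4.83 + 50.512×1.75 = 31.940 + 168.57 + 88.396 = 288.91 W.
Ideal ⇒ P_in = P_out, so I_p = P_out/V_p = 288.91/220 = 1.31 A.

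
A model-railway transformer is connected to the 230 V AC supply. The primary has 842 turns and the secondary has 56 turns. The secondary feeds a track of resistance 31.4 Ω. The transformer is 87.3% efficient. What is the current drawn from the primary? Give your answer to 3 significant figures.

I_p ≈ 0.0371 A

V_s = 230 × 56/842 = 15.297 V.
I_s = V_s/R = 15.297/31.4 = 0.48716 A.
P_out = V_s I_s = 15.297 × 0.48716 = 7.4521 W.
P_in = P_out/η = 7.4521/0.873 = 8.5362 W.
I_p = P_in/V_p = 8.5362/230 = 0.0371 A.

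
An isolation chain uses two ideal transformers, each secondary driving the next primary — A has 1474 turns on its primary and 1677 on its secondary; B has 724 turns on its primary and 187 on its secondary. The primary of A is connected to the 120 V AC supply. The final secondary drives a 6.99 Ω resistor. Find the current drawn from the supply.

I_supply ≈ 1.48 A

After A: V = 120.00 × 1677/1474 = 136.53 V.
After B: V = 136.53 × 187/724 = 35.263 V.
I_load = 35.263/6.99 = 5.0448 A, so P_out = 35.263 × 5.0448 = 177.89 W.
All ideal ⇒ P_in = P_out, so I_supply = 177.89/120 = 1.48 A.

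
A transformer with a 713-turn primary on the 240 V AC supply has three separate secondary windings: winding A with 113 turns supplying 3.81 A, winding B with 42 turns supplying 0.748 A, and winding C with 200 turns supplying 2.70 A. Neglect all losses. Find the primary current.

I_p ≈ 1.41 A

V_A = 240 × 113/713 = 38.036 V; V_B = 240 × 42/713 = 14.137 V; V_C = 240 × 200/713 = 67.321 V.
P_out = V_A I_A + V_B I_B + V_C I_C = 38.036×3.81 + 14.137×0.748 + 67.321×2.70 = 144.92 + 10.575 + 181.77 = 337.26 W.
Ideal ⇒ P_in = P_out, so I_p = P_out/V_p = 337.26/240 = 1.41 A.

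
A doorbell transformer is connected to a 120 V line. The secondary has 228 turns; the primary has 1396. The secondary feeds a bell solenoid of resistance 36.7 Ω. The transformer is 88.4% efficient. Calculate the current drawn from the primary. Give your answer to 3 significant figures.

I_p ≈ 0.0987 A

V_s = 120 × 228/1396 = 19.599 V.
I_s = V_s/R = 19.599/36.7 = 0.53403 A.
P_out = V_s I_s = 19.599 × 0.53403 = 10.466 W.
P_in = P_out/η = 10.466/0.884 = 11.840 W.
I_p = P_in/V_p = 11.840/120 = 0.0987 A.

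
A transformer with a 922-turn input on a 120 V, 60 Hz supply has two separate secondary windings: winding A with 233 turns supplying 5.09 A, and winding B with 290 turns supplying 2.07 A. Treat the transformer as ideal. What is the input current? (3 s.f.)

V_A = 120 × 233/922 = 30.325 V; V_B = 120 × 290/922 = 37.744 V.
P_out = V_A I_A + V_B I_B = 30.325×5.09 + 37.744×2.07 = 154.36 + 78.130 = 232.49 W.
Ideal ⇒ P_in = P_out, so I_in = P_out/V_in = 232.49/120 = 1.94 A.

I_in ≈ 1.94 A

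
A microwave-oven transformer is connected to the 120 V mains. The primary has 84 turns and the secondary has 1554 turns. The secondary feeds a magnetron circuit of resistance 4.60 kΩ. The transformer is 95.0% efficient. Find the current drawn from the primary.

V_s = 120 × 1554/84 = 2220.0 V.
I_s = V_s/R = 2220.0/4600 = 0.48261 A.
P_out = V_s I_s = 2220.0 × 0.48261 = 1071.4 W.
P_in = P_out/η = 1071.4/0.950 = 1127.8 W.
I_p = P_in/V_p = 1127.8/120 = 9.40 A.

I_p ≈ 9.40 A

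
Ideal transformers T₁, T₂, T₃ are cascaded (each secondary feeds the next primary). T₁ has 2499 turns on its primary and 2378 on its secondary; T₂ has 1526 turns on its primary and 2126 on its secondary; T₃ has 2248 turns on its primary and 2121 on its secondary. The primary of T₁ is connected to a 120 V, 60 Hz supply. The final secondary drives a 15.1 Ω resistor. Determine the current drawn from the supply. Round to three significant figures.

After T₁: V = 120.00 × 2378/2499 = 114.19 V.
After T₂: V = 114.19 × 2126/1526 = 159.09 V.
After T₃: V = 159.09 × 2121/2248 = 150.10 V.
I_load = 150.10/15.1 = 9.9404 A, so P_out = 150.10 × 9.9404 = 1492.0 W.
All ideal ⇒ P_in = P_out, so I_supply = 1492.0/120 = 12.4 A.

I_supply ≈ 12.4 A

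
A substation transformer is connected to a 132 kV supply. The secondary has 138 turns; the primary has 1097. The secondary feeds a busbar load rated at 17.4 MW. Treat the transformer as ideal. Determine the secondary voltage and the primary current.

V_s = V_p × N_s/N_p = 132000 × 138/1097 = 16605 V.
I_s = P/V_s = 1.74×10^7/16605 = 1047.9 A.
I_p = I_s × N_s/N_p = 1047.9 × 138/1097 = 132 A.

V_s ≈ 16600 V, I_p ≈ 132 A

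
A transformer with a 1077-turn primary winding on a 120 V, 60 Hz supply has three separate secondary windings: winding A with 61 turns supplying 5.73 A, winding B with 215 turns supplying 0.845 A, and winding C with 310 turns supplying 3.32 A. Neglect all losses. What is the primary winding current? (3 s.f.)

V_A = 120 × 61/1077 = 6.7967 V; V_B = 120 × 215/1077 = 23.955 V; V_C = 120 × 310/1077 = 34.540 V.
P_out = V_A I_A + V_B I_B + V_C I_C = 6.7967×5.73 + 23.955×0.845 + 34.540×3.32 = 38.945 + 20.242 + 114.67 = 173.86 W.
Ideal ⇒ P_in = P_out, so I_p = P_out/V_p = 173.86/120 = 1.45 A.

I_p ≈ 1.45 A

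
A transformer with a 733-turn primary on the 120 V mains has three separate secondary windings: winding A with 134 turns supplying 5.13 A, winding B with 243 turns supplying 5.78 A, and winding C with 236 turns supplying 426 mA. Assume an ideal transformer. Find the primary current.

I_p ≈ 2.99 A

V_A = 120 × 134/733 = 21.937 V; V_B = 120 × 243/733 = 39.782 V; V_C = 120 × 236/733 = 38.636 V.
P_out = V_A I_A + V_B I_B + V_C I_C = 21.937×5.13 + 39.782×5.78 + 38.636×0.426 = 112.54 + 229.94 + 16.459 = 358.94 W.
Ideal ⇒ P_in = P_out, so I_p = P_out/V_p = 358.94/120 = 2.99 A.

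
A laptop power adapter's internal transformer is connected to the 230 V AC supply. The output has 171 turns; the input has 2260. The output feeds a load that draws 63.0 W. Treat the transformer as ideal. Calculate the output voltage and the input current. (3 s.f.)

V_out = V_in × N_out/N_in = 230 × 171/2260 = 17.403 V.
I_out = P/V_out = 63.0/17.403 = 3.6201 A.
I_in = I_out × N_out/N_in = 3.6201 × 171/2260 = 0.274 A.

V_out ≈ 17.4 V, I_in ≈ 0.274 A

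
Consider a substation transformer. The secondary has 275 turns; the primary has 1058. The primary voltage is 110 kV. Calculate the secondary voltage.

V_s/V_p = N_s/N_p, so V_s = 110000 × 275/1058 = 28600 V.

V_s ≈ 28600 V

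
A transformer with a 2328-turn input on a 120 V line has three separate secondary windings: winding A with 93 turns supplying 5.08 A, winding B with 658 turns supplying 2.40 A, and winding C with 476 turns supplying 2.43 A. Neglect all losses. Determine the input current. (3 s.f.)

I_in ≈ 1.38 A

V_A = 120 × 93/2328 = 4.7938 V; V_B = 120 × 658/2328 = 33.918 V; V_C = 120 × 476/2328 = 24.536 V.
P_out = V_A I_A + V_B I_B + V_C I_C = 4.7938×5.08 + 33.918×2.40 + 24.536×2.43 = 24.353 + 81.402 + 59.623 = 165.38 W.
Ideal ⇒ P_in = P_out, so I_in = P_out/V_in = 165.38/120 = 1.38 A.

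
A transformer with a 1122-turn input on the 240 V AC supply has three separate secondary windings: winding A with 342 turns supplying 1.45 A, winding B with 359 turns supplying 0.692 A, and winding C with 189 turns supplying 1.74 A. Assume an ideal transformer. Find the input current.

V_A = 240 × 342/1122 = 73.155 V; V_B = 240 × 359/1122 = 76.791 V; V_C = 240 × 189/1122 = 40.428 V.
P_out = V_A I_A + V_B I_B + V_C I_C = 73.155×1.45 + 76.791×0.692 + 40.428×1.74 = 106.07 + 53.140 + 70.344 = 229.56 W.
Ideal ⇒ P_in = P_out, so I_in = P_out/V_in = 229.56/240 = 0.956 A.

I_in ≈ 0.956 A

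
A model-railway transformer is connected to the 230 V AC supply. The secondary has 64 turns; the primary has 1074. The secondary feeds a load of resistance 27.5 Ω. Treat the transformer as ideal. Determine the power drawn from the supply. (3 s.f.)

P ≈ 6.83 W

V_s = V_p × N_s/N_p = 230 × 64/1074 = 13.706 V.
I_s = V_s/R = 13.706/27.5 = 0.49839 A.
I_p = I_s × N_s/N_p = 0.49839 × 64/1074 = 0.029699 A.
P = V_p I_p = 230 × 0.029699 = 6.83 W.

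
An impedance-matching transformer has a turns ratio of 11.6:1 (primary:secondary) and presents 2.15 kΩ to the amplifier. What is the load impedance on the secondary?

Z_s ≈ 16.0 Ω

Z_s = Z_p/(N_p/N_s)² = 2150/11.6² = 16.0 Ω.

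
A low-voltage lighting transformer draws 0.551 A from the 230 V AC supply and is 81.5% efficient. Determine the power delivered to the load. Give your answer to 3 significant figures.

P_out ≈ 103 W

P_in = V_p I_p = 230 × 0.551 = 126.73 W.
P_out = η P_in = 0.815 × 126.73 = 103 W.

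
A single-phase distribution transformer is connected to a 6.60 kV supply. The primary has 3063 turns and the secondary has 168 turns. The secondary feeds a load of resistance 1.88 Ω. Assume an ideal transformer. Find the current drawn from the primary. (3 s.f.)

I_p ≈ 10.6 A

V_s = V_p × N_s/N_p = 6600 × 168/3063 = 362.00 V.
I_s = V_s/R = 362.00/1.88 = 192.55 A.
For an ideal transformer I_p N_p = I_s N_s, so I_p = 192.55 × 168/3063 = 10.6 A.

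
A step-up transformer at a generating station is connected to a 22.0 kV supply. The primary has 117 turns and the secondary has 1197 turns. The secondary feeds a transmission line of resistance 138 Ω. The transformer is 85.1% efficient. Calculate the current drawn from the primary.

I_p ≈ 19600 A

V_s = 22000 × 1197/117 = 225080 V.
I_s = V_s/R = 225080/138 = 1631.0 A.
P_out = V_s I_s = 225080 × 1631.0 = 3.6710×10^8 W.
P_in = P_out/η = 3.6710×10^8/0.851 = 4.3137×10^8 W.
I_p = P_in/V_p = 4.3137×10^8/22000 = 19600 A.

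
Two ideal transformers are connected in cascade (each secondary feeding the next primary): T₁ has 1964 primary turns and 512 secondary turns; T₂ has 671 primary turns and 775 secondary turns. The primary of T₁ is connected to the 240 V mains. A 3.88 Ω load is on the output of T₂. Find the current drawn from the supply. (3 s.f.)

Secondary of T₁: V = 240.00 × 512/1964 = 62.566 V.
Secondary of T₂: V = 62.566 × 775/671 = 72.263 V.
I_load = 72.263/3.88 = 18.625 A, so P_out = 72.263 × 18.625 = 1345.9 W.
All ideal ⇒ P_in = P_out, so I_supply = 1345.9/240 = 5.61 A.

I_supply ≈ 5.61 A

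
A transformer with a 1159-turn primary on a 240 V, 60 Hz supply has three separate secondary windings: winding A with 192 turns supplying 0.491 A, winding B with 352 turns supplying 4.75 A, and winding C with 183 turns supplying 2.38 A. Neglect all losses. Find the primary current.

I_p ≈ 1.90 A

V_A = 240 × 192/1159 = 39.758 V; V_B = 240 × 352/1159 = 72.890 V; V_C = 240 × 183/1159 = 37.895 V.
P_out = V_A I_A + V_B I_B + V_C I_C = 39.758×0.491 + 72.890×4.75 + 37.895×2.38 = 19.521 + 346.23 + 90.189 = 455.94 W.
Ideal ⇒ P_in = P_out, so I_p = P_out/V_p = 455.94/240 = 1.90 A.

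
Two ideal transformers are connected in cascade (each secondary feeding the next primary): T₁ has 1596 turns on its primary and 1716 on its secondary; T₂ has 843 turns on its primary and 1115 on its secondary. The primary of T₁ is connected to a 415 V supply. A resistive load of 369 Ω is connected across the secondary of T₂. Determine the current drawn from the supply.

I_supply ≈ 2.27 A

Secondary of T₁: V = 415.00 × 1716/1596 = 446.20 V.
Secondary of T₂: V = 446.20 × 1115/843 = 590.17 V.
I_load = 590.17/369 = 1.5994 A, so P_out = 590.17 × 1.5994 = 943.92 W.
All ideal ⇒ P_in = P_out, so I_supply = 943.92/415 = 2.27 A.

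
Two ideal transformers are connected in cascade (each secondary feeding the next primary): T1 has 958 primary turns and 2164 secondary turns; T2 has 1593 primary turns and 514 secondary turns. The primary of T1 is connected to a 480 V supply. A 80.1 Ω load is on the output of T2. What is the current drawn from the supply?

I_supply ≈ 3.18 A

Secondary of T1: V = 480.00 × 2164/958 = 1084.3 V.
Secondary of T2: V = 1084.3 × 514/1593 = 349.85 V.
I_load = 349.85/80.1 = 4.3676 A, so P_out = 349.85 × 4.3676 = 1528.0 W.
All ideal ⇒ P_in = P_out, so I_supply = 1528.0/480 = 3.18 A.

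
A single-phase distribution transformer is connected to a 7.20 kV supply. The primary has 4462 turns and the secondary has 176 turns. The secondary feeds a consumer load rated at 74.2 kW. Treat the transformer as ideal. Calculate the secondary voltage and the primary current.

V_s ≈ 284 V, I_p ≈ 10.3 A

V_s = V_p × N_s/N_p = 7200 × 176/4462 = 284.00 V.
I_s = P/V_s = 74200/284.00 = 261.27 A.
I_p = I_s × N_s/N_p = 261.27 × 176/4462 = 10.3 A.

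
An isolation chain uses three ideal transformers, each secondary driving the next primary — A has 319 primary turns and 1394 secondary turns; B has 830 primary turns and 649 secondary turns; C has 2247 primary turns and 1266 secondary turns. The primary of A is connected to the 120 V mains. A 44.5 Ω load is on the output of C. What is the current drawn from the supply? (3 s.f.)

Secondary of A: V = 120.00 × 1394/319 = 524.39 V.
Secondary of B: V = 524.39 × 649/830 = 410.03 V.
Secondary of C: V = 410.03 × 1266/2247 = 231.02 V.
I_load = 231.02/44.5 = 5.1915 A, so P_out = 231.02 × 5.1915 = 1199.3 W.
All ideal ⇒ P_in = P_out, so I_supply = 1199.3/120 = 9.99 A.

I_supply ≈ 9.99 A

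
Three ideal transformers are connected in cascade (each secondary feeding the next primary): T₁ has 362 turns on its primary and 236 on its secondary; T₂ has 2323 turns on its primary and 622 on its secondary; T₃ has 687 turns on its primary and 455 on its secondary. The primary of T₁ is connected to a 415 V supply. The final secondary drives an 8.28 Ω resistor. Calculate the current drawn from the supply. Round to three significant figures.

Secondary of T₁: V = 415.00 × 236/362 = 270.55 V.
Secondary of T₂: V = 270.55 × 622/2323 = 72.442 V.
Secondary of T₃: V = 72.442 × 455/687 = 47.979 V.
I_load = 47.979/8.28 = 5.7945 A, so P_out = 47.979 × 5.7945 = 278.01 W.
All ideal ⇒ P_in = P_out, so I_supply = 278.01/415 = 0.670 A.

I_supply ≈ 0.670 A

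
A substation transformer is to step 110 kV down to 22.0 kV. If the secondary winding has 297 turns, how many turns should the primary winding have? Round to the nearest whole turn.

N_p/N_s = V_p/V_s, so N_p = 297 × 110000/22000 = 1485.0 ≈ 1485 turns.

N_p = 1485 turns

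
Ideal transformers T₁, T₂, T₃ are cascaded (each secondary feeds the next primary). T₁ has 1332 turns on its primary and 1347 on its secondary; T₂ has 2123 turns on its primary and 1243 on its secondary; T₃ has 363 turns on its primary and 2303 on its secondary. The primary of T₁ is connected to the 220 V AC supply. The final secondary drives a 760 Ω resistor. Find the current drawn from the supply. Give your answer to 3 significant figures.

I_supply ≈ 4.08 A

After T₁: V = 220.00 × 1347/1332 = 222.48 V.
After T₂: V = 222.48 × 1243/2123 = 130.26 V.
After T₃: V = 130.26 × 2303/363 = 826.41 V.
I_load = 826.41/760 = 1.0874 A, so P_out = 826.41 × 1.0874 = 898.62 W.
All ideal ⇒ P_in = P_out, so I_supply = 898.62/220 = 4.08 A.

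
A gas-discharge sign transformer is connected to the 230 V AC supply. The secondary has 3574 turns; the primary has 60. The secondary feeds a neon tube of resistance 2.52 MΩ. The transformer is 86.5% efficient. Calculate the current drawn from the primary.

I_p ≈ 0.374 A

V_s = 230 × 3574/60 = 13700 V.
I_s = V_s/R = 13700/(2.52×10^6) = 0.0054366 A.
P_out = V_s I_s = 13700 × 0.0054366 = 74.484 W.
P_in = P_out/η = 74.484/0.865 = 86.108 W.
I_p = P_in/V_p = 86.108/230 = 0.374 A.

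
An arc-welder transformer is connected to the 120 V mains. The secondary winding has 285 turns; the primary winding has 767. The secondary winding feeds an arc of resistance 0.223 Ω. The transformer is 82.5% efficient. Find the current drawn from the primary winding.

V_s = 120 × 285/767 = 44.589 V.
I_s = V_s/R = 44.589/0.223 = 199.95 A.
P_out = V_s I_s = 44.589 × 199.95 = 8915.7 W.
P_in = P_out/η = 8915.7/0.825 = 10807 W.
I_p = P_in/V_p = 10807/120 = 90.1 A.

I_p ≈ 90.1 A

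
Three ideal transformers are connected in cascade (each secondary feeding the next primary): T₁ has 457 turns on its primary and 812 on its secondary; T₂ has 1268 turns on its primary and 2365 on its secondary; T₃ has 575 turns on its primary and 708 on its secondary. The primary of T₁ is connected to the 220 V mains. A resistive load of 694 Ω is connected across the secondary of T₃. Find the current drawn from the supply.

I_supply ≈ 5.28 A

After T₁: V = 220.00 × 812/457 = 390.90 V.
After T₂: V = 390.90 × 2365/1268 = 729.08 V.
After T₃: V = 729.08 × 708/575 = 897.72 V.
I_load = 897.72/694 = 1.2935 A, so P_out = 897.72 × 1.2935 = 1161.2 W.
All ideal ⇒ P_in = P_out, so I_supply = 1161.2/220 = 5.28 A.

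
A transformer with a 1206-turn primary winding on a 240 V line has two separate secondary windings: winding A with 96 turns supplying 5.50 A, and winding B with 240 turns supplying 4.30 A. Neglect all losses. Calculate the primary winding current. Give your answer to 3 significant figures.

V_A = 240 × 96/1206 = 19.104 V; V_B = 240 × 240/1206 = 47.761 V.
P_out = V_A I_A + V_B I_B = 19.104×5.50 + 47.761×4.30 = 105.07 + 205.37 = 310.45 W.
Ideal ⇒ P_in = P_out, so I_p = P_out/V_p = 310.45/240 = 1.29 A.

I_p ≈ 1.29 A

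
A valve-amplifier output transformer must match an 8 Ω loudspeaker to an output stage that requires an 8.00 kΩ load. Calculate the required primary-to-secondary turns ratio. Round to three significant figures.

Z_p/Z_s = (N_p/N_s)², so N_p/N_s = √(8000/8) = √1000 = 31.6.

N_p/N_s ≈ 31.6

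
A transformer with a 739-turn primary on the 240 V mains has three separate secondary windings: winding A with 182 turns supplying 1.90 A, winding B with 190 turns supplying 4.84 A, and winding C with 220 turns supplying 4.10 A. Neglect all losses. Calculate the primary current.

V_A = 240 × 182/739 = 59.107 V; V_B = 240 × 190/739 = 61.705 V; V_C = 240 × 220/739 = 71.448 V.
P_out = V_A I_A + V_B I_B + V_C I_C = 59.107×1.90 + 61.705×4.84 + 71.448×4.10 = 112.30 + 298.65 + 292.94 = 703.89 W.
Ideal ⇒ P_in = P_out, so I_p = P_out/V_p = 703.89/240 = 2.93 A.

I_p ≈ 2.93 A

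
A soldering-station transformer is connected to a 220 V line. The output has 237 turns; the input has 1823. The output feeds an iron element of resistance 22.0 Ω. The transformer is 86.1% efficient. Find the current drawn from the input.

V_out = 220 × 237/1823 = 28.601 V.
I_out = V_out/R = 28.601/22.0 = 1.3001 A.
P_out = V_out I_out = 28.601 × 1.3001 = 37.183 W.
P_in = P_out/η = 37.183/0.861 = 43.186 W.
I_in = P_in/V_in = 43.186/220 = 0.196 A.

I_in ≈ 0.196 A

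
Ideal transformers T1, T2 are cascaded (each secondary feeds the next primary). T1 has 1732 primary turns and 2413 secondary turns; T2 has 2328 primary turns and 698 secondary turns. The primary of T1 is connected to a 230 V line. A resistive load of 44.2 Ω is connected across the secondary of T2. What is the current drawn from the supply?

I_supply ≈ 0.908 A

After T1: V = 230.00 × 2413/1732 = 320.43 V.
After T2: V = 320.43 × 698/2328 = 96.075 V.
I_load = 96.075/44.2 = 2.1736 A, so P_out = 96.075 × 2.1736 = 208.83 W.
All ideal ⇒ P_in = P_out, so I_supply = 208.83/230 = 0.908 A.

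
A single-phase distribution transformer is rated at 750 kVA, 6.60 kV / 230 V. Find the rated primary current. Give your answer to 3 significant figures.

I_p = S/V_p = 750000/6600 = 114 A.

I_p ≈ 114 A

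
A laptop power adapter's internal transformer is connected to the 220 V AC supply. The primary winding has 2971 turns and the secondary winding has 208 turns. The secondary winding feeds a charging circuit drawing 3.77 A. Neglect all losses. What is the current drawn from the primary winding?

For an ideal transformer I_p N_p = I_s N_s, so I_p = 3.77 × 208/2971 = 0.264 A.

I_p ≈ 0.264 A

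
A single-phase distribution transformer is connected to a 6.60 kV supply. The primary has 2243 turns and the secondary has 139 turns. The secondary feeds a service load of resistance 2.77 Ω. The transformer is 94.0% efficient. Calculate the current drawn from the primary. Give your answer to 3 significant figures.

V_s = 6600 × 139/2243 = 409.01 V.
I_s = V_s/R = 409.01/2.77 = 147.66 A.
P_out = V_s I_s = 409.01 × 147.66 = 60392 W.
P_in = P_out/η = 60392/0.940 = 64247 W.
I_p = P_in/V_p = 64247/6600 = 9.73 A.

I_p ≈ 9.73 A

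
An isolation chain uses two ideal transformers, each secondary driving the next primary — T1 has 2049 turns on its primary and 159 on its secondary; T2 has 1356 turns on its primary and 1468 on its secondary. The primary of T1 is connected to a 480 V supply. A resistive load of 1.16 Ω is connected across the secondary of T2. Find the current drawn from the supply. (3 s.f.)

I_supply ≈ 2.92 A

Secondary of T1: V = 480.00 × 159/2049 = 37.247 V.
Secondary of T2: V = 37.247 × 1468/1356 = 40.324 V.
I_load = 40.324/1.16 = 34.762 A, so P_out = 40.324 × 34.762 = 1401.7 W.
All ideal ⇒ P_in = P_out, so I_supply = 1401.7/480 = 2.92 A.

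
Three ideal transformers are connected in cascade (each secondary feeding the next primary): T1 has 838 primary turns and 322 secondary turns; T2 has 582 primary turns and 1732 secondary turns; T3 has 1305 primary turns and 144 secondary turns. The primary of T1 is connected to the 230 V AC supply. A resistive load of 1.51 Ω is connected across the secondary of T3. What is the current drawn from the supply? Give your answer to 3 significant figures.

I_supply ≈ 2.43 A

Secondary of T1: V = 230.00 × 322/838 = 88.377 V.
Secondary of T2: V = 88.377 × 1732/582 = 263.01 V.
Secondary of T3: V = 263.01 × 144/1305 = 29.021 V.
I_load = 29.021/1.51 = 19.219 A, so P_out = 29.021 × 19.219 = 557.77 W.
All ideal ⇒ P_in = P_out, so I_supply = 557.77/230 = 2.43 A.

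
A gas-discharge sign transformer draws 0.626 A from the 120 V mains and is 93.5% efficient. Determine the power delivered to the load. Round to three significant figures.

P_out ≈ 70.2 W

P_in = V_p I_p = 120 × 0.626 = 75.120 W.
P_out = η P_in = 0.935 × 75.120 = 70.2 W.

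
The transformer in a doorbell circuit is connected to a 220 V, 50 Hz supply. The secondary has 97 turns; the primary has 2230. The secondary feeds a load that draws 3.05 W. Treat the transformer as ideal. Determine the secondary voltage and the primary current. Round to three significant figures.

V_s = V_p × N_s/N_p = 220 × 97/2230 = 9.5695 V.
I_s = P/V_s = 3.05/9.5695 = 0.31872 A.
I_p = I_s × N_s/N_p = 0.31872 × 97/2230 = 0.0139 A.

V_s ≈ 9.57 V, I_p ≈ 0.0139 A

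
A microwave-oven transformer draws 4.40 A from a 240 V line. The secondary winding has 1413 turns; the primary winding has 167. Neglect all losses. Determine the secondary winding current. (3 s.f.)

I_s ≈ 0.520 A

I_s/I_p = N_p/N_s, so I_s = 4.40 × 167/1413 = 0.520 A.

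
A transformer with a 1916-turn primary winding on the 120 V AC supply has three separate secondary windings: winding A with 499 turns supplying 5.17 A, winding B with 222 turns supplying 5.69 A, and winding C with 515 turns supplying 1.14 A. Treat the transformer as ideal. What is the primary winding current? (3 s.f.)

V_A = 120 × 499/1916 = 31.253 V; V_B = 120 × 222/1916 = 13.904 V; V_C = 120 × 515/1916 = 32.255 V.
P_out = V_A I_A + V_B I_B + V_C I_C = 31.253×5.17 + 13.904×5.69 + 32.255×1.14 = 161.58 + 79.114 + 36.770 = 277.46 W.
Ideal ⇒ P_in = P_out, so I_p = P_out/V_p = 277.46/120 = 2.31 A.

I_p ≈ 2.31 A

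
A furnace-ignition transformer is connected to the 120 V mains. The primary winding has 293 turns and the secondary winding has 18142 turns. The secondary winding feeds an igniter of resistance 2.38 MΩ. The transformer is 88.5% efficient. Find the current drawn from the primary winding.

V_s = 120 × 18142/293 = 7430.2 V.
I_s = V_s/R = 7430.2/(2.38×10^6) = 0.0031219 A.
P_out = V_s I_s = 7430.2 × 0.0031219 = 23.196 W.
P_in = P_out/η = 23.196/0.885 = 26.211 W.
I_p = P_in/V_p = 26.211/120 = 0.218 A.

I_p ≈ 0.218 A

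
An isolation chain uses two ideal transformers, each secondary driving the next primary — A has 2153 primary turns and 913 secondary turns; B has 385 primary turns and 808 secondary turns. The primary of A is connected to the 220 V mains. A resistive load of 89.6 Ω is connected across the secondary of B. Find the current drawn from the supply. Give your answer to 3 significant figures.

I_supply ≈ 1.94 A

After A: V = 220.00 × 913/2153 = 93.293 V.
After B: V = 93.293 × 808/385 = 195.79 V.
I_load = 195.79/89.6 = 2.1852 A, so P_out = 195.79 × 2.1852 = 427.85 W.
All ideal ⇒ P_in = P_out, so I_supply = 427.85/220 = 1.94 A.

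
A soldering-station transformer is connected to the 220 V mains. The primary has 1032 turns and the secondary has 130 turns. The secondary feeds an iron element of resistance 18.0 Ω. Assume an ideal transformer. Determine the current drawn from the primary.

I_p ≈ 0.194 A

V_s = V_p × N_s/N_p = 220 × 130/1032 = 27.713 V.
I_s = V_s/R = 27.713/18.0 = 1.5396 A.
For an ideal transformer I_p N_p = I_s N_s, so I_p = 1.5396 × 130/1032 = 0.194 A.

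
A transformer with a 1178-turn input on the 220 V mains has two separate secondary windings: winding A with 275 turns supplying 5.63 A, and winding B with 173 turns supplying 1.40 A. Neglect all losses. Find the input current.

I_in ≈ 1.52 A

V_A = 220 × 275/1178 = 51.358 V; V_B = 220 × 173/1178 = 32.309 V.
P_out = V_A I_A + V_B I_B = 51.358×5.63 + 32.309×1.40 = 289.15 + 45.233 = 334.38 W.
Ideal ⇒ P_in = P_out, so I_in = P_out/V_in = 334.38/220 = 1.52 A.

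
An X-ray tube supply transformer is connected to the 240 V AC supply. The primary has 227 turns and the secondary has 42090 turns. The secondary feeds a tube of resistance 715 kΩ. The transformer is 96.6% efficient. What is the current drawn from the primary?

V_s = 240 × 42090/227 = 44500 V.
I_s = V_s/R = 44500/715000 = 0.062238 A.
P_out = V_s I_s = 44500 × 0.062238 = 2769.6 W.
P_in = P_out/η = 2769.6/0.966 = 2867.1 W.
I_p = P_in/V_p = 2867.1/240 = 11.9 A.

I_p ≈ 11.9 A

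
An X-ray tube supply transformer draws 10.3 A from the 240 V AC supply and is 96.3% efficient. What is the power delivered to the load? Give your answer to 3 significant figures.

P_out ≈ 2380 W

P_in = V_in I_in = 240 × 10.3 = 2472.0 W.
P_out = η P_in = 0.963 × 2472.0 = 2380 W.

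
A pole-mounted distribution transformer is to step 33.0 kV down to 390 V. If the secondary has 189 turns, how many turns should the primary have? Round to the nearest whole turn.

N_p = 15992 turns

N_p/N_s = V_p/V_s, so N_p = 189 × 33000/390 = 15992.3 ≈ 15992 turns.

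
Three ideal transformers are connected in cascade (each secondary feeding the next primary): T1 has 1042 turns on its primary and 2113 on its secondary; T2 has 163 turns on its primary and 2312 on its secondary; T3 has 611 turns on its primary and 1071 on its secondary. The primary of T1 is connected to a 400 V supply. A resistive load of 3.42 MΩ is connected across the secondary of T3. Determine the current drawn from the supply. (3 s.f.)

I_supply ≈ 0.297 A

After T1: V = 400.00 × 2113/1042 = 811.13 V.
After T2: V = 811.13 × 2312/163 = 11505 V.
After T3: V = 11505 × 1071/611 = 20167 V.
I_load = 20167/(3.42×10^6) = 0.0058968 A, so P_out = 20167 × 0.0058968 = 118.92 W.
All ideal ⇒ P_in = P_out, so I_supply = 118.92/400 = 0.297 A.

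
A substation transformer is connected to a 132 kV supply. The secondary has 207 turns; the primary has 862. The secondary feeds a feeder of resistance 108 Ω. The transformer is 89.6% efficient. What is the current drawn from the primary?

V_s = 132000 × 207/862 = 31698 V.
I_s = V_s/R = 31698/108 = 293.50 A.
P_out = V_s I_s = 31698 × 293.50 = 9.3036×10^6 W.
P_in = P_out/η = 9.3036×10^6/0.896 = 1.0383×10^7 W.
I_p = P_in/V_p = 1.0383×10^7/132000 = 78.7 A.

I_p ≈ 78.7 A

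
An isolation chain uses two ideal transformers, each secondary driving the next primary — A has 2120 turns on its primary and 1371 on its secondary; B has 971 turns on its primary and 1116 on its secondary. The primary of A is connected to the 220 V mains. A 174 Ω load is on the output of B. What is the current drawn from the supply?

After A: V = 220.00 × 1371/2120 = 142.27 V.
After B: V = 142.27 × 1116/971 = 163.52 V.
I_load = 163.52/174 = 0.93977 A, so P_out = 163.52 × 0.93977 = 153.67 W.
All ideal ⇒ P_in = P_out, so I_supply = 153.67/220 = 0.699 A.

I_supply ≈ 0.699 A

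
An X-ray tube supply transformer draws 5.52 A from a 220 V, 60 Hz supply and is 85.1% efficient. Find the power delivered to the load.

P_out ≈ 1030 W

P_in = V_p I_p = 220 × 5.52 = 1214.4 W.
P_out = η P_in = 0.851 × 1214.4 = 1030 W.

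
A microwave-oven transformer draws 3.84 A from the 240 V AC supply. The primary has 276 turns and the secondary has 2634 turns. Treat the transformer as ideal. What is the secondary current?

I_s ≈ 0.402 A

I_s/I_p = N_p/N_s, so I_s = 3.84 × 276/2634 = 0.402 A.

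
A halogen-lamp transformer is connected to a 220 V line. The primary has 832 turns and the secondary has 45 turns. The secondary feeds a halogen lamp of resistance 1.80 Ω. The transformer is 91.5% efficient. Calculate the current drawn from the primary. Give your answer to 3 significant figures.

I_p ≈ 0.391 A

V_s = 220 × 45/832 = 11.899 V.
I_s = V_s/R = 11.899/1.80 = 6.6106 A.
P_out = V_s I_s = 11.899 × 6.6106 = 78.660 W.
P_in = P_out/η = 78.660/0.915 = 85.967 W.
I_p = P_in/V_p = 85.967/220 = 0.391 A.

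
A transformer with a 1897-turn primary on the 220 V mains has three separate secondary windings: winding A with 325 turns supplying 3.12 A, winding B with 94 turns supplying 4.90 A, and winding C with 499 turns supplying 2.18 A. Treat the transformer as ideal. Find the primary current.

I_p ≈ 1.35 A

V_A = 220 × 325/1897 = 37.691 V; V_B = 220 × 94/1897 = 10.901 V; V_C = 220 × 499/1897 = 57.870 V.
P_out = V_A I_A + V_B I_B + V_C I_C = 37.691×3.12 + 10.901×4.90 + 57.870×2.18 = 117.60 + 53.417 + 126.16 = 297.17 W.
Ideal ⇒ P_in = P_out, so I_p = P_out/V_p = 297.17/220 = 1.35 A.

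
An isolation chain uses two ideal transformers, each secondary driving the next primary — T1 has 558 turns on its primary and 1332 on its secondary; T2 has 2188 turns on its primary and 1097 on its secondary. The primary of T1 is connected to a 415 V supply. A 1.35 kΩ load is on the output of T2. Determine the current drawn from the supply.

I_supply ≈ 0.440 A

Secondary of T1: V = 415.00 × 1332/558 = 990.65 V.
Secondary of T2: V = 990.65 × 1097/2188 = 496.68 V.
I_load = 496.68/1350 = 0.36791 A, so P_out = 496.68 × 0.36791 = 182.73 W.
All ideal ⇒ P_in = P_out, so I_supply = 182.73/415 = 0.440 A.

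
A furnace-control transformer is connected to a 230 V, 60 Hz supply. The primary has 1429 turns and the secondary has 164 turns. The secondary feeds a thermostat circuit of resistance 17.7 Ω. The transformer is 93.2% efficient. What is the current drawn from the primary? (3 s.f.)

I_p ≈ 0.184 A

V_s = 230 × 164/1429 = 26.396 V.
I_s = V_s/R = 26.396/17.7 = 1.4913 A.
P_out = V_s I_s = 26.396 × 1.4913 = 39.365 W.
P_in = P_out/η = 39.365/0.932 = 42.237 W.
I_p = P_in/V_p = 42.237/230 = 0.184 A.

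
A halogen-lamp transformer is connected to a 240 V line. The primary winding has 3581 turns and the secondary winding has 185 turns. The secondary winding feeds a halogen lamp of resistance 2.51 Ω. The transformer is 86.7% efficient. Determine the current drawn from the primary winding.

V_s = 240 × 185/3581 = 12.399 V.
I_s = V_s/R = 12.399/2.51 = 4.9397 A.
P_out = V_s I_s = 12.399 × 4.9397 = 61.247 W.
P_in = P_out/η = 61.247/0.867 = 70.642 W.
I_p = P_in/V_p = 70.642/240 = 0.294 A.

I_p ≈ 0.294 A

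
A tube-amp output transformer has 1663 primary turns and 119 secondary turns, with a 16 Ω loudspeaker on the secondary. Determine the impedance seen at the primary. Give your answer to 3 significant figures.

Z_p ≈ 3120 Ω

Z_p = (N_p/N_s)² × Z_s = (1663/119)² × 16 = 3120 Ω.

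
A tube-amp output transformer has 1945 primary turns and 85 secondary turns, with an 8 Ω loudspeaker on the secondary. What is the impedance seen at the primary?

Z_p = (N_p/N_s)² × Z_s = (1945/85)² × 8 = 4190 Ω.

Z_p ≈ 4190 Ω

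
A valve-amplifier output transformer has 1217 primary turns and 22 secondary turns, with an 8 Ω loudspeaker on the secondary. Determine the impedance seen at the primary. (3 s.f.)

Z_p = (N_p/N_s)² × Z_s = (1217/22)² × 8 = 24500 Ω.

Z_p ≈ 24500 Ω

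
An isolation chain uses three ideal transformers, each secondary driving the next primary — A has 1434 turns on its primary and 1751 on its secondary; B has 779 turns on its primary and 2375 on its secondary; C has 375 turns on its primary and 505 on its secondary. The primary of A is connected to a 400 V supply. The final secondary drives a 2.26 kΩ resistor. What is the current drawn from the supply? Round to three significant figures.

After A: V = 400.00 × 1751/1434 = 488.42 V.
After B: V = 488.42 × 2375/779 = 1489.1 V.
After C: V = 1489.1 × 505/375 = 2005.3 V.
I_load = 2005.3/2260 = 0.88731 A, so P_out = 2005.3 × 0.88731 = 1779.3 W.
All ideal ⇒ P_in = P_out, so I_supply = 1779.3/400 = 4.45 A.

I_supply ≈ 4.45 A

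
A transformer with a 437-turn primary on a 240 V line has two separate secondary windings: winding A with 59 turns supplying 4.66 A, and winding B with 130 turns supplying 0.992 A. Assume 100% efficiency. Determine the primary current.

V_A = 240 × 59/437 = 32.403 V; V_B = 240 × 130/437 = 71.396 V.
P_out = V_A I_A + V_B I_B = 32.403×4.66 + 71.396×0.992 = 151.00 + 70.825 = 221.82 W.
Ideal ⇒ P_in = P_out, so I_p = P_out/V_p = 221.82/240 = 0.924 A.

I_p ≈ 0.924 A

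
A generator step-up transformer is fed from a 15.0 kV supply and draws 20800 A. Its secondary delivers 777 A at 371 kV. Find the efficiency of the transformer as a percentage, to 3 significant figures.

η ≈ 92.4%

P_in = 15000 × 20800 = 3.12000×10^8 W.
P_out = 371000 × 777 = 2.88267×10^8 W.
η = P_out/P_in = 2.88267×10^8/(3.12000×10^8) = 0.924.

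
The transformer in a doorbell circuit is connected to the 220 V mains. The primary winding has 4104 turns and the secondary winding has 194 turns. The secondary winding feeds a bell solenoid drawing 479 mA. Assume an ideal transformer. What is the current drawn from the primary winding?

For an ideal transformer I_p N_p = I_s N_s, so I_p = 0.479 × 194/4104 = 0.0226 A.

I_p ≈ 0.0226 A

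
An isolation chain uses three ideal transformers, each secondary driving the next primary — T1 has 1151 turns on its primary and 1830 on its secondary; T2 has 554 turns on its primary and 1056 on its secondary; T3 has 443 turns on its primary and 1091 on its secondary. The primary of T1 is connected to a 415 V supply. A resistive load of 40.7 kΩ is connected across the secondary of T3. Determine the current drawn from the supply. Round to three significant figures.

Secondary of T1: V = 415.00 × 1830/1151 = 659.82 V.
Secondary of T2: V = 659.82 × 1056/554 = 1257.7 V.
Secondary of T3: V = 1257.7 × 1091/443 = 3097.4 V.
I_load = 3097.4/40700 = 0.076104 A, so P_out = 3097.4 × 0.076104 = 235.72 W.
All ideal ⇒ P_in = P_out, so I_supply = 235.72/415 = 0.568 A.

I_supply ≈ 0.568 A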